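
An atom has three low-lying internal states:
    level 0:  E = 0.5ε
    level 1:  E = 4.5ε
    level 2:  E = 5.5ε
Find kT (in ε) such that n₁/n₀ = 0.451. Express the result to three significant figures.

n₁/n₀ = exp[−(E₁−E₀)/kT] = 0.451.
⇒ (E₁−E₀)/kT = ln(1/0.451) = ln(2.2173) = 0.79629.
kT = 4.0ε / 0.79629 = 5.02 ε.

5.02 ε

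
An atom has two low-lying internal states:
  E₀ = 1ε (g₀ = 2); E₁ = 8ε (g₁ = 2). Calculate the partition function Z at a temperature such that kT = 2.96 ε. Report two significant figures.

Eᵢ/kT = 0.3378, 2.703.
Z = Σ gᵢe^(−Eᵢ/kT) = 2·e^(−0.3378) + 2·e^(−2.703) = 1.427 + 0.1340 = 1.561.

Z = 1.6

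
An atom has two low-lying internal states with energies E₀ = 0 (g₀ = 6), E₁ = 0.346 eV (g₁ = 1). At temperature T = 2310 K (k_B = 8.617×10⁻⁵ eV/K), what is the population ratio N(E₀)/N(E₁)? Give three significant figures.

34.1

k_BT = 8.617×10⁻⁵ × 2310 K = 0.19905 eV.
n₀/n₁ = (g₀/g₁) exp[−(E₀−E₁)/kT] = (6/1) × exp(−(-0.346 eV)/(0.19905 eV)) = (6/1) × exp(1.7383) = 34.1.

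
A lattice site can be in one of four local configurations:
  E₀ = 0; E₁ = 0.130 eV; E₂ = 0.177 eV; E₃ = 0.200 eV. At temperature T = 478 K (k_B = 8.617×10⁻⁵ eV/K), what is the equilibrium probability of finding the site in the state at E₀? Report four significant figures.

0.9399

k_BT = 8.617×10⁻⁵ × 478 K = 0.0411893 eV.
Eᵢ/kT = 0, 3.15616, 4.29723, 4.85563.
Z = Σ e^(−Eᵢ/kT) = e^(−0) + e^(−3.15616) + e^(−4.29723) + e^(−4.85563) = 1.00000 + 0.0425890 + 0.0136062 + 0.00778443 = 1.06398.
P₀ = e^(−E₀/kT) / Z = 1.00000/1.06398 = 0.9399.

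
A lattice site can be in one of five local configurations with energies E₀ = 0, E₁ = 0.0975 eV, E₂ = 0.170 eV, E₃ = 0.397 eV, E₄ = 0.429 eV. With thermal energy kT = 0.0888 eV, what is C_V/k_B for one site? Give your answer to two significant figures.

Eᵢ/kT = 0, 1.098, 1.914, 4.471, 4.831.
Z = Σ e^(−Eᵢ/kT) = e^(−0) + e^(−1.098) + e^(−1.914) + e^(−4.471) + e^(−4.831) = 1.000 + 0.3335 + 0.1475 + 0.01144 + 0.007979 = 1.500.
⟨E⟩ = 0.04370 eV, ⟨E²⟩ = 0.007136 eV².
C_V/k_B = (⟨E²⟩ − ⟨E⟩²)/(kT)² = (0.007136 − 0.001910)/0.007885 = 0.66.

0.66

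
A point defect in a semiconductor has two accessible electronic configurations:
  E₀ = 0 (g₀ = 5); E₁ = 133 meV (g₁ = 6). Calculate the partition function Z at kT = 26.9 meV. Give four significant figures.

Z = 5.043

Eᵢ/kT = 0, 4.94424.
Z = Σ gᵢe^(−Eᵢ/kT) = 5·e^(−0) + 6·e^(−4.94424) = 5.00000 + 0.0427460 = 5.04275.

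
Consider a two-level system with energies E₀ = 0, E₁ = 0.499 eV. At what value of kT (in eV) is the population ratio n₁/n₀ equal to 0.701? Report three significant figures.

n₁/n₀ = exp[−(E₁−E₀)/kT] = 0.701.
⇒ (E₁−E₀)/kT = ln(1/0.701) = ln(1.4265) = 0.35522.
kT = 0.499 eV / 0.35522 = 1.40 eV.

1.40 eV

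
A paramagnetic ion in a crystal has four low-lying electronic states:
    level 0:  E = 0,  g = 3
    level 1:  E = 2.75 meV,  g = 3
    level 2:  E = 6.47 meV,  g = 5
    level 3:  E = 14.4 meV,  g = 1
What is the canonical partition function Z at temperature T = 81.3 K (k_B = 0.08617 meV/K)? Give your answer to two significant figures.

Z = 7.1

k_BT = 0.08617 × 81.3 K = 7.006 meV.
Eᵢ/kT = 0, 0.3925, 0.9235, 2.055.
Z = Σ gᵢe^(−Eᵢ/kT) = 3·e^(−0) + 3·e^(−0.3925) + 5·e^(−0.9235) + 1·e^(−2.055) = 3.000 + 2.026 + 1.986 + 0.1281 = 7.140.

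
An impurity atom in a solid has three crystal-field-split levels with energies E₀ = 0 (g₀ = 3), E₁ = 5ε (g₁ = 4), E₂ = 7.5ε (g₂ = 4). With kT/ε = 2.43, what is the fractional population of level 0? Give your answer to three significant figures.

0.812

Eᵢ/kT = 0, 2.0576, 3.0864.
Z = Σ gᵢe^(−Eᵢ/kT) = 3·e^(−0) + 4·e^(−2.0576) + 4·e^(−3.0864) = 3.0000 + 0.51104 + 0.18266 = 3.6937.
P₀ = g₀ e^(−E₀/kT) / Z = 3.0000/3.6937 = 0.812.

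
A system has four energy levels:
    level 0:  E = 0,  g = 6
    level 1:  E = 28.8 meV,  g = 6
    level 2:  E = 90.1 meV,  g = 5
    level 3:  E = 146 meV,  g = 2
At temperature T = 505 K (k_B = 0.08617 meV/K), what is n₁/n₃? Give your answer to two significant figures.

44

k_BT = 0.08617 × 505 K = 43.52 meV.
n₁/n₃ = (g₁/g₃) exp[−(E₁−E₃)/kT] = (6/2) × exp(−(-117.2 meV)/(43.52 meV)) = (6/2) × exp(2.693) = 44.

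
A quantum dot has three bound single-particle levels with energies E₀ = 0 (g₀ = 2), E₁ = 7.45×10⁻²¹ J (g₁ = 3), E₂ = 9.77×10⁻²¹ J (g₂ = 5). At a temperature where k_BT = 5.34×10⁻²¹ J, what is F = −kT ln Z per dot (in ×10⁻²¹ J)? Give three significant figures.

-6.76 ×10⁻²¹ J

Eᵢ/kT = 0, 1.3951, 1.8296.
Z = Σ gᵢe^(−Eᵢ/kT) = 2·e^(−0) + 3·e^(−1.3951) + 5·e^(−1.8296) = 2.0000 + 0.74342 + 0.80239 = 3.5458.
F = −kT ln Z = −5.34 × ln(3.5458) = −5.34 × 1.2658 = -6.76 ×10⁻²¹ J.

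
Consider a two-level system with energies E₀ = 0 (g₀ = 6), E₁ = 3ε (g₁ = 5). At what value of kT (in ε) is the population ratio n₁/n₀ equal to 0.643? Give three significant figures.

n₁/n₀ = (g₁/g₀) exp[−(E₁−E₀)/kT] = 0.643.
⇒ (E₁−E₀)/kT = ln((5/6)/0.643) = ln(1.2960) = 0.25928.
kT = 3ε / 0.25928 = 11.6 ε.

11.6 ε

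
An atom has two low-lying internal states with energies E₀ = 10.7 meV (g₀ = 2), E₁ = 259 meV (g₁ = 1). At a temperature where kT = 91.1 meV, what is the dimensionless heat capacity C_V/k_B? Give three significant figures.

Eᵢ/kT = 0.11745, 2.8430.
Z = Σ gᵢe^(−Eᵢ/kT) = 2·e^(−0.11745) + 1·e^(−2.8430) = 1.7784 + 0.058251 = 1.8367.
⟨E⟩ = 18.575 meV, ⟨E²⟩ = 2238.3 meV².
C_V/k_B = (⟨E²⟩ − ⟨E⟩²)/(kT)² = (2238.3 − 345.03)/8299.2 = 0.228.

0.228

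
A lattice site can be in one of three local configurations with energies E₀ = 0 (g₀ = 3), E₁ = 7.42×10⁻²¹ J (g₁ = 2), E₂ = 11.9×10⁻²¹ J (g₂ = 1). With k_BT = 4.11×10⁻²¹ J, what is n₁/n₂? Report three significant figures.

n₁/n₂ = (g₁/g₂) exp[−(E₁−E₂)/kT] = (2/1) × exp(−(-4.48 ×10⁻²¹ J)/(4.11 ×10⁻²¹ J)) = (2/1) × exp(1.0900) = 5.95.

5.95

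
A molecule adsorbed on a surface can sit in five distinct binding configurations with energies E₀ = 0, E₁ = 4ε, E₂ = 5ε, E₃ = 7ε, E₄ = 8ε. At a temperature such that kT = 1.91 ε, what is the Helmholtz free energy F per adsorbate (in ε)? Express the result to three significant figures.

-0.406 ε

Eᵢ/kT = 0, 2.0942, 2.6178, 3.6649, 4.1885.
Z = Σ e^(−Eᵢ/kT) = e^(−0) + e^(−2.0942) + e^(−2.6178) + e^(−3.6649) + e^(−4.1885) = 1.0000 + 0.12317 + 0.072963 + 0.025607 + 0.015169 = 1.2369.
F = −kT ln Z = −1.91 × ln(1.2369) = −1.91 × 0.21261 = -0.406 ε.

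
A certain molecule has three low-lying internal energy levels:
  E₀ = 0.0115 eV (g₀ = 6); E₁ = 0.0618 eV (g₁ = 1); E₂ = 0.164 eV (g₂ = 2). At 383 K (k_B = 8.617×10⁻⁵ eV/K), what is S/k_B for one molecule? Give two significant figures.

k_BT = 8.617×10⁻⁵ × 383 K = 0.03300 eV.
Eᵢ/kT = 0.3485, 1.873, 4.970.
Z = Σ gᵢe^(−Eᵢ/kT) = 6·e^(−0.3485) + 1·e^(−1.873) + 2·e^(−4.970) = 4.234 + 0.1537 + 0.01389 = 4.402.
⟨E⟩ = Σ EᵢPᵢ = 0.01374 eV.
S/k_B = ln Z + ⟨E⟩/kT = ln(4.402) + 0.01374/0.03300 = 1.482 + 0.4164 = 1.9.

1.9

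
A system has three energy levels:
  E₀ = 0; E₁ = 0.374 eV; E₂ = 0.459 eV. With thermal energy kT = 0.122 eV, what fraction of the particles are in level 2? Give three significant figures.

Eᵢ/kT = 0, 3.0656, 3.7623.
Z = Σ e^(−Eᵢ/kT) = e^(−0) + e^(−3.0656) + e^(−3.7623) = 1.0000 + 0.046626 + 0.023230 = 1.0699.
P₂ = e^(−E₂/kT) / Z = 0.023230/1.0699 = 0.0217.

0.0217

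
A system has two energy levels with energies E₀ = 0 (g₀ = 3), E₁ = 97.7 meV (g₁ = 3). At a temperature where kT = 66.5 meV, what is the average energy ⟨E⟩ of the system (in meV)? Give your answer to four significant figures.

18.28 meV

Eᵢ/kT = 0, 1.46917.
Z = Σ gᵢe^(−Eᵢ/kT) = 3·e^(−0) + 3·e^(−1.46917) = 3.00000 + 0.690349 = 3.69035.
⟨E⟩ = Σ Eᵢ gᵢe^(−Eᵢ/kT) / Z = (0·3.00000 + 97.7·0.690349) / 3.69035 = 18.28 meV.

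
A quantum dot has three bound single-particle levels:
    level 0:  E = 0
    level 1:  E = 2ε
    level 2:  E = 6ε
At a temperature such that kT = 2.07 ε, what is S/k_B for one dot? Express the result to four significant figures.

0.7290

Eᵢ/kT = 0, 0.966184, 2.89855.
Z = Σ e^(−Eᵢ/kT) = e^(−0) + e^(−0.966184) + e^(−2.89855) = 1.00000 + 0.380532 + 0.0551031 = 1.43564.
⟨E⟩ = Σ EᵢPᵢ = 0.760415 ε.
S/k_B = ln Z + ⟨E⟩/kT = ln(1.43564) + 0.760415/2.07 = 0.361611 + 0.367350 = 0.7290.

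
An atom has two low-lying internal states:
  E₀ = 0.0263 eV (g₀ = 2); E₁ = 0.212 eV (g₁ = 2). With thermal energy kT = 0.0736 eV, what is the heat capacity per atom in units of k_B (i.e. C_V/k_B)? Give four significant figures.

0.4376

Eᵢ/kT = 0.357337, 2.88043.
Z = Σ gᵢe^(−Eᵢ/kT) = 2·e^(−0.357337) + 2·e^(−2.88043) = 1.39907 + 0.112221 = 1.51129.
⟨E⟩ = 0.0400892 eV, ⟨E²⟩ = 0.00397765 eV².
C_V/k_B = (⟨E²⟩ − ⟨E⟩²)/(kT)² = (0.00397765 − 0.00160714)/0.00541696 = 0.4376.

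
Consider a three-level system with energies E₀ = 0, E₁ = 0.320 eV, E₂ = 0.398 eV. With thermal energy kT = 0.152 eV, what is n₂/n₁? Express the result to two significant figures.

0.60

n₂/n₁ = exp[−(E₂−E₁)/kT] = exp(−(0.078 eV)/(0.152 eV)) = exp(-0.5132) = 0.60.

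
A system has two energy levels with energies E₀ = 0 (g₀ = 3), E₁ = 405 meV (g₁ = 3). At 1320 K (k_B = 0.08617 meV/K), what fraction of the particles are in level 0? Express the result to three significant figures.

k_BT = 0.08617 × 1320 K = 113.74 meV.
Eᵢ/kT = 0, 3.5608.
Z = Σ gᵢe^(−Eᵢ/kT) = 3·e^(−0) + 3·e^(−3.5608) = 3.0000 + 0.085248 = 3.0852.
P₀ = g₀ e^(−E₀/kT) / Z = 3.0000/3.0852 = 0.972.

0.972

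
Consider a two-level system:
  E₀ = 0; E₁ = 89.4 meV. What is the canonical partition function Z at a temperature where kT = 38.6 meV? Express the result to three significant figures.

Z = 1.10

Eᵢ/kT = 0, 2.3161.
Z = Σ e^(−Eᵢ/kT) = e^(−0) + e^(−2.3161) = 1.0000 + 0.098658 = 1.0987.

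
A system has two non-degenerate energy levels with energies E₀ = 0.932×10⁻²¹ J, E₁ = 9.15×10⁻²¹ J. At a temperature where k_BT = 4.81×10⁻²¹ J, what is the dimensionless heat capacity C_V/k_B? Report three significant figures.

Eᵢ/kT = 0.19376, 1.9023.
Z = Σ e^(−Eᵢ/kT) = e^(−0.19376) + e^(−1.9023) = 0.82386 + 0.14923 = 0.97309.
⟨E⟩ = 2.1923, ⟨E²⟩ = 13.575.
C_V/k_B = (⟨E²⟩ − ⟨E⟩²)/(kT)² = (13.575 − 4.8062)/23.136 = 0.379.

0.379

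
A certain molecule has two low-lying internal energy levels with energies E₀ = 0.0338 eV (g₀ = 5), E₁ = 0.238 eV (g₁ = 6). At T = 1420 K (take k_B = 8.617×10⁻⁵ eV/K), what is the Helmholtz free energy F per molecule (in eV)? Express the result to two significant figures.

k_BT = 8.617×10⁻⁵ × 1420 K = 0.1224 eV.
Eᵢ/kT = 0.2761, 1.944.
Z = Σ gᵢe^(−Eᵢ/kT) = 5·e^(−0.2761) + 6·e^(−1.944) = 3.794 + 0.8588 = 4.653.
F = −kT ln Z = −0.1224 × ln(4.653) = −0.1224 × 1.538 = -0.19 eV.

-0.19 eV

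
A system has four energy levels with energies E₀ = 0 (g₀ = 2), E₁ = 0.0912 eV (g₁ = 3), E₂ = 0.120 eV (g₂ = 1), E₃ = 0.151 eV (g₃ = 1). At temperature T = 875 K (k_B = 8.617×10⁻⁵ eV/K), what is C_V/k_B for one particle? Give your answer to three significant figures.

0.463

k_BT = 8.617×10⁻⁵ × 875 K = 0.075399 eV.
Eᵢ/kT = 0, 1.2096, 1.5915, 2.0027.
Z = Σ gᵢe^(−Eᵢ/kT) = 2·e^(−0) + 3·e^(−1.2096) + 1·e^(−1.5915) + 1·e^(−2.0027) = 2.0000 + 0.89495 + 0.20362 + 0.13497 = 3.2335.
⟨E⟩ = 0.039101 eV, ⟨E²⟩ = 0.0041606 eV².
C_V/k_B = (⟨E²⟩ − ⟨E⟩²)/(kT)² = (0.0041606 − 0.0015289)/0.0056850 = 0.463.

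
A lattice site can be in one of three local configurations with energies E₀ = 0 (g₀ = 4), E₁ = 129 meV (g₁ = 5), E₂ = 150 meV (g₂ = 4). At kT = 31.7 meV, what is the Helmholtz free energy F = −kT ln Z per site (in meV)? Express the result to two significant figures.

-45 meV

Eᵢ/kT = 0, 4.069, 4.732.
Z = Σ gᵢe^(−Eᵢ/kT) = 4·e^(−0) + 5·e^(−4.069) + 4·e^(−4.732) = 4.000 + 0.08547 + 0.03524 = 4.121.
F = −kT ln Z = −31.7 × ln(4.121) = −31.7 × 1.416 = -45 meV.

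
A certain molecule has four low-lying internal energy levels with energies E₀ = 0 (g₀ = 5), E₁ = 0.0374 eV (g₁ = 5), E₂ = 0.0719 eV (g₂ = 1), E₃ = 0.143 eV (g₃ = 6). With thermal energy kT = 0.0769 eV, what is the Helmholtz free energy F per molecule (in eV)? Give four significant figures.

Eᵢ/kT = 0, 0.486346, 0.934980, 1.85956.
Z = Σ gᵢe^(−Eᵢ/kT) = 5·e^(−0) + 5·e^(−0.486346) + 1·e^(−0.934980) + 6·e^(−1.85956) = 5.00000 + 3.07435 + 0.392594 + 0.934447 = 9.40139.
F = −kT ln Z = −0.0769 × ln(9.40139) = −0.0769 × 2.24086 = -0.1723 eV.

-0.1723 eV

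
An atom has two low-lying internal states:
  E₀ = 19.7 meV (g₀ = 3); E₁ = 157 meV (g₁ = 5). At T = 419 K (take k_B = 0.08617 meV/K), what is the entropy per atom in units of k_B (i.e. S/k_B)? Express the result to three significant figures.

k_BT = 0.08617 × 419 K = 36.105 meV.
Eᵢ/kT = 0.54563, 4.3484.
Z = Σ gᵢe^(−Eᵢ/kT) = 3·e^(−0.54563) + 5·e^(−4.3484) = 1.7384 + 0.064637 = 1.8030.
⟨E⟩ = Σ EᵢPᵢ = 24.623 meV.
S/k_B = ln Z + ⟨E⟩/kT = ln(1.8030) + 24.623/36.105 = 0.58945 + 0.68198 = 1.27.

1.27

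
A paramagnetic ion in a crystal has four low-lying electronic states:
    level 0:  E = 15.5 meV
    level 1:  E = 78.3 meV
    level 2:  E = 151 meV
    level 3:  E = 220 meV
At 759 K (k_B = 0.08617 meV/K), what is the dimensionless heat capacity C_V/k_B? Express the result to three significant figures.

0.609

k_BT = 0.08617 × 759 K = 65.403 meV.
Eᵢ/kT = 0.23699, 1.1972, 2.3088, 3.3638.
Z = Σ e^(−Eᵢ/kT) = e^(−0.23699) + e^(−1.1972) + e^(−2.3088) + e^(−3.3638) = 0.78900 + 0.30204 + 0.099380 + 0.034604 = 1.2250.
⟨E⟩ = 47.754 meV, ⟨E²⟩ = 4883.4 meV².
C_V/k_B = (⟨E²⟩ − ⟨E⟩²)/(kT)² = (4883.4 − 2280.4)/4277.6 = 0.609.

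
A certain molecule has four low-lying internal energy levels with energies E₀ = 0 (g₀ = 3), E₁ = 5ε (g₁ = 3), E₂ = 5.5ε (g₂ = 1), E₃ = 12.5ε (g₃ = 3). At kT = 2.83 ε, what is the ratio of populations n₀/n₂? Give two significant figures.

n₀/n₂ = (g₀/g₂) exp[−(E₀−E₂)/kT] = (3/1) × exp(−(-5.5ε)/(2.83ε)) = (3/1) × exp(1.943) = 21.

21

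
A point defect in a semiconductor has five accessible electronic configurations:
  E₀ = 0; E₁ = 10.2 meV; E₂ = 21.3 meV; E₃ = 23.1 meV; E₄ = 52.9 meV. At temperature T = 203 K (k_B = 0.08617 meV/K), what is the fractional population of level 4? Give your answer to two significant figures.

k_BT = 0.08617 × 203 K = 17.49 meV.
Eᵢ/kT = 0, 0.5832, 1.218, 1.321, 3.025.
Z = Σ e^(−Eᵢ/kT) = e^(−0) + e^(−0.5832) + e^(−1.218) + e^(−1.321) + e^(−3.025) = 1.000 + 0.5581 + 0.2958 + 0.2669 + 0.04856 = 2.169.
P₄ = e^(−E₄/kT) / Z = 0.04856/2.169 = 0.022.

0.022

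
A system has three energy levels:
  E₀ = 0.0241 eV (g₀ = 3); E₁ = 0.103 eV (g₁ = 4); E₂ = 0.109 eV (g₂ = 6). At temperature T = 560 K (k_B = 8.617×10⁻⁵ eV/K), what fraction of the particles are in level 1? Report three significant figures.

0.162

k_BT = 8.617×10⁻⁵ × 560 K = 0.048255 eV.
Eᵢ/kT = 0.49943, 2.1345, 2.2588.
Z = Σ gᵢe^(−Eᵢ/kT) = 3·e^(−0.49943) + 4·e^(−2.1345) + 6·e^(−2.2588) = 1.8206 + 0.47321 + 0.62685 = 2.9207.
P₁ = g₁ e^(−E₁/kT) / Z = 0.47321/2.9207 = 0.162.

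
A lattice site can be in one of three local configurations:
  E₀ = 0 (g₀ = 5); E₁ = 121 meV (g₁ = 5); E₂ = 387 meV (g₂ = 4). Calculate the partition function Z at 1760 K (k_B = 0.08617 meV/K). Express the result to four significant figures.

k_BT = 0.08617 × 1760 K = 151.659 meV.
Eᵢ/kT = 0, 0.797843, 2.55178.
Z = Σ gᵢe^(−Eᵢ/kT) = 5·e^(−0) + 5·e^(−0.797843) + 4·e^(−2.55178) = 5.00000 + 2.25150 + 0.311771 = 7.56327.

Z = 7.563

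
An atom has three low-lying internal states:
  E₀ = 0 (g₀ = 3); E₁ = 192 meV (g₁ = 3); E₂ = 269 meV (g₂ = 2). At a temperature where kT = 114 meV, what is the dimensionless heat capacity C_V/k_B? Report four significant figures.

0.5660

Eᵢ/kT = 0, 1.68421, 2.35965.
Z = Σ gᵢe^(−Eᵢ/kT) = 3·e^(−0) + 3·e^(−1.68421) + 2·e^(−2.35965) = 3.00000 + 0.556773 + 0.188907 = 3.74568.
⟨E⟩ = 42.1062 meV, ⟨E²⟩ = 9129.02 meV².
C_V/k_B = (⟨E²⟩ − ⟨E⟩²)/(kT)² = (9129.02 − 1772.93)/12996.0 = 0.5660.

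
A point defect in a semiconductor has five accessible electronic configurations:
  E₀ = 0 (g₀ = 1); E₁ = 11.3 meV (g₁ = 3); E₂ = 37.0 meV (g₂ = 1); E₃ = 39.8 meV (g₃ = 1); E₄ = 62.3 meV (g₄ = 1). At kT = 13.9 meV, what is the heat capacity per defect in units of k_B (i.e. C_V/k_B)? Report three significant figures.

0.478

Eᵢ/kT = 0, 0.81295, 2.6619, 2.8633, 4.4820.
Z = Σ gᵢe^(−Eᵢ/kT) = 1·e^(−0) + 3·e^(−0.81295) + 1·e^(−2.6619) + 1·e^(−2.8633) + 1·e^(−4.4820) = 1.0000 + 1.3306 + 0.069815 + 0.057080 + 0.011311 = 2.4688.
⟨E⟩ = 8.3423 meV, ⟨E²⟩ = 161.94 meV².
C_V/k_B = (⟨E²⟩ − ⟨E⟩²)/(kT)² = (161.94 − 69.594)/193.21 = 0.478.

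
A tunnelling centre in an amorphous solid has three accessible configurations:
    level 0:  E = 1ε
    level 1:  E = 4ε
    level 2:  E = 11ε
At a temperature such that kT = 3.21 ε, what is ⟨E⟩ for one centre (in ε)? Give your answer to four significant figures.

2.129 ε

Eᵢ/kT = 0.311526, 1.24611, 3.42679.
Z = Σ e^(−Eᵢ/kT) = e^(−0.311526) + e^(−1.24611) + e^(−3.42679) = 0.732329 + 0.287621 + 0.0324911 = 1.05244.
⟨E⟩ = Σ Eᵢ e^(−Eᵢ/kT) / Z = (1·0.732329 + 4·0.287621 + 11·0.0324911) / 1.05244 = 2.129 ε.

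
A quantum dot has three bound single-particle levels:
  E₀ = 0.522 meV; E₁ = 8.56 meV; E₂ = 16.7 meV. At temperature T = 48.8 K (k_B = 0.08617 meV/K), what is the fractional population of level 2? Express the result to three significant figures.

0.0183

k_BT = 0.08617 × 48.8 K = 4.2051 meV.
Eᵢ/kT = 0.12413, 2.0356, 3.9714.
Z = Σ e^(−Eᵢ/kT) = e^(−0.12413) + e^(−2.0356) + e^(−3.9714) = 0.88327 + 0.13060 + 0.018847 = 1.0327.
P₂ = e^(−E₂/kT) / Z = 0.018847/1.0327 = 0.0183.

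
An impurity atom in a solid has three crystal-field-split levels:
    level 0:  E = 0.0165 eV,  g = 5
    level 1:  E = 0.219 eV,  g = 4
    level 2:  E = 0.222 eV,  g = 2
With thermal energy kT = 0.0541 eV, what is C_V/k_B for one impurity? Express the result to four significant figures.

0.3736

Eᵢ/kT = 0.304991, 4.04806, 4.10351.
Z = Σ gᵢe^(−Eᵢ/kT) = 5·e^(−0.304991) + 4·e^(−4.04806) + 2·e^(−4.10351) = 3.68565 + 0.0698248 + 0.0330292 = 3.78850.
⟨E⟩ = 0.0220238 eV, ⟨E²⟩ = 0.00157849 eV².
C_V/k_B = (⟨E²⟩ − ⟨E⟩²)/(kT)² = (0.00157849 − 0.000485048)/0.00292681 = 0.3736.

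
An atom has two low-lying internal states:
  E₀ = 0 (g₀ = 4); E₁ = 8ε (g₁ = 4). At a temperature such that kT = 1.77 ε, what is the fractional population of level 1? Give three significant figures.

0.0108

Eᵢ/kT = 0, 4.5198.
Z = Σ gᵢe^(−Eᵢ/kT) = 4·e^(−0) + 4·e^(−4.5198) = 4.0000 + 0.043565 = 4.0436.
P₁ = g₁ e^(−E₁/kT) / Z = 0.043565/4.0436 = 0.0108.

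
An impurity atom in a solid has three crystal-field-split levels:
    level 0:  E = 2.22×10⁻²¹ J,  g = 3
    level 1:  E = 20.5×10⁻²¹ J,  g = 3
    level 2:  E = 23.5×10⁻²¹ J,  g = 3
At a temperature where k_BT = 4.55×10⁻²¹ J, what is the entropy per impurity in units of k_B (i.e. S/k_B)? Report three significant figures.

1.24

Eᵢ/kT = 0.48791, 4.5055, 5.1648.
Z = Σ gᵢe^(−Eᵢ/kT) = 3·e^(−0.48791) + 3·e^(−4.5055) + 3·e^(−5.1648) = 1.8417 + 0.033144 + 0.017143 = 1.8920.
⟨E⟩ = Σ EᵢPᵢ = 2.7330 ×10⁻²¹ J.
S/k_B = ln Z + ⟨E⟩/kT = ln(1.8920) + 2.7330/4.55 = 0.63763 + 0.60066 = 1.24.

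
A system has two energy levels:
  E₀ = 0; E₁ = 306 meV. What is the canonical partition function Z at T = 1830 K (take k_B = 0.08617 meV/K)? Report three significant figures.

k_BT = 0.08617 × 1830 K = 157.69 meV.
Eᵢ/kT = 0, 1.9405.
Z = Σ e^(−Eᵢ/kT) = e^(−0) + e^(−1.9405) = 1.0000 + 0.14363 = 1.1436.

Z = 1.14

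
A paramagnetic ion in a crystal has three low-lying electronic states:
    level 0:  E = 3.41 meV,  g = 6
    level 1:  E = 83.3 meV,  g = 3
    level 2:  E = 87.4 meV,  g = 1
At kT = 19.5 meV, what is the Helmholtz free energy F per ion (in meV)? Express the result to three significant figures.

Eᵢ/kT = 0.17487, 4.2718, 4.4821.
Z = Σ gᵢe^(−Eᵢ/kT) = 6·e^(−0.17487) + 3·e^(−4.2718) + 1·e^(−4.4821) = 5.0374 + 0.041870 + 0.011310 = 5.0906.
F = −kT ln Z = −19.5 × ln(5.0906) = −19.5 × 1.6274 = -31.7 meV.

-31.7 meV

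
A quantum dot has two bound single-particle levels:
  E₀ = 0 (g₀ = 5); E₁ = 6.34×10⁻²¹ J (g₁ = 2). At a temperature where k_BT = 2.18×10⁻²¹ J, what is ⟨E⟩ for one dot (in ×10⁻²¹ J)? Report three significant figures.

Eᵢ/kT = 0, 2.9083.
Z = Σ gᵢe^(−Eᵢ/kT) = 5·e^(−0) + 2·e^(−2.9083) = 5.0000 + 0.10914 = 5.1091.
⟨E⟩ = Σ Eᵢ gᵢe^(−Eᵢ/kT) / Z = (0·5.0000 + 6.34·0.10914) / 5.1091 = 0.135 ×10⁻²¹ J.

0.135 ×10⁻²¹ J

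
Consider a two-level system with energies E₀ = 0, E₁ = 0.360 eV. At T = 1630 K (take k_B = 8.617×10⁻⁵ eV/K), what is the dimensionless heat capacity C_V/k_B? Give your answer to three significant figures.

k_BT = 8.617×10⁻⁵ × 1630 K = 0.14046 eV.
Eᵢ/kT = 0, 2.5630.
Z = Σ e^(−Eᵢ/kT) = e^(−0) + e^(−2.5630) = 1.0000 + 0.077073 = 1.0771.
⟨E⟩ = 0.025760 eV, ⟨E²⟩ = 0.0092737 eV².
C_V/k_B = (⟨E²⟩ − ⟨E⟩²)/(kT)² = (0.0092737 − 0.00066358)/0.019729 = 0.436.

0.436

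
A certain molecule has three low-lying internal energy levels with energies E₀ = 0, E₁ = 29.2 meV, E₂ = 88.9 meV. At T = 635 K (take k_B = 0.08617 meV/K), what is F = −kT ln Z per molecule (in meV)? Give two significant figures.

-32 meV

k_BT = 0.08617 × 635 K = 54.72 meV.
Eᵢ/kT = 0, 0.5336, 1.625.
Z = Σ e^(−Eᵢ/kT) = e^(−0) + e^(−0.5336) + e^(−1.625) = 1.000 + 0.5865 + 0.1969 = 1.783.
F = −kT ln Z = −54.72 × ln(1.783) = −54.72 × 0.5783 = -32 meV.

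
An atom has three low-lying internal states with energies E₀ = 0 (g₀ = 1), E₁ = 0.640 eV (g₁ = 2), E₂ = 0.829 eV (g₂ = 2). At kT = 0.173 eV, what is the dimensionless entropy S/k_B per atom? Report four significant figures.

0.3103

Eᵢ/kT = 0, 3.69942, 4.79191.
Z = Σ gᵢe^(−Eᵢ/kT) = 1·e^(−0) + 2·e^(−3.69942) + 2·e^(−4.79191) = 1.00000 + 0.0494757 + 0.0165932 = 1.06607.
⟨E⟩ = Σ EᵢPᵢ = 0.0426053 eV.
S/k_B = ln Z + ⟨E⟩/kT = ln(1.06607) + 0.0426053/0.173 = 0.0639790 + 0.246273 = 0.3103.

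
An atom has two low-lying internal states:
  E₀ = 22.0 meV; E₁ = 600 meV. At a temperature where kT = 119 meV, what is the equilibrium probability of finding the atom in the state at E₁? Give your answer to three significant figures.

Eᵢ/kT = 0.18487, 5.0420.
Z = Σ e^(−Eᵢ/kT) = e^(−0.18487) + e^(−5.0420) = 0.83121 + 0.0064608 = 0.83767.
P₁ = e^(−E₁/kT) / Z = 0.0064608/0.83767 = 0.00771.

0.00771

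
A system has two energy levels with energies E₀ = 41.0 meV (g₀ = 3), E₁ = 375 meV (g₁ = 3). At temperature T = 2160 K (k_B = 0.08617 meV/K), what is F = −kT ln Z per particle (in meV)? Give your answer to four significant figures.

k_BT = 0.08617 × 2160 K = 186.127 meV.
Eᵢ/kT = 0.220280, 2.01475.
Z = Σ gᵢe^(−Eᵢ/kT) = 3·e^(−0.220280) + 3·e^(−2.01475) = 2.40688 + 0.400061 = 2.80694.
F = −kT ln Z = −186.127 × ln(2.80694) = −186.127 × 1.03209 = -192.1 meV.

-192.1 meV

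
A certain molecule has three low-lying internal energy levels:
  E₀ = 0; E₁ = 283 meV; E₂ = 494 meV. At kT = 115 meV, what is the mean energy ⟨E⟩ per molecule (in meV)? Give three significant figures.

Eᵢ/kT = 0, 2.4609, 4.2957.
Z = Σ e^(−Eᵢ/kT) = e^(−0) + e^(−2.4609) + e^(−4.2957) = 1.0000 + 0.085358 + 0.013627 = 1.0990.
⟨E⟩ = Σ Eᵢ e^(−Eᵢ/kT) / Z = (0·1.0000 + 283·0.085358 + 494·0.013627) / 1.0990 = 28.1 meV.

28.1 meV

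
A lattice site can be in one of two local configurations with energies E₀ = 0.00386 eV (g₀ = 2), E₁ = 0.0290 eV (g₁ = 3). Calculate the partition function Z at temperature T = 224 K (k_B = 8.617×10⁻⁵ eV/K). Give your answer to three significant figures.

Z = 2.31

k_BT = 8.617×10⁻⁵ × 224 K = 0.019302 eV.
Eᵢ/kT = 0.19998, 1.5024.
Z = Σ gᵢe^(−Eᵢ/kT) = 2·e^(−0.19998) + 3·e^(−1.5024) = 1.6375 + 0.66779 = 2.3053.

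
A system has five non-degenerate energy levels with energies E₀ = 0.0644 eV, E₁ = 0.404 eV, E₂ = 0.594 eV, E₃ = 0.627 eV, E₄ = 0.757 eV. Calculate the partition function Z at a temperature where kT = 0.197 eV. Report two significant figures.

Z = 0.96

Eᵢ/kT = 0.3269, 2.051, 3.015, 3.183, 3.843.
Z = Σ e^(−Eᵢ/kT) = e^(−0.3269) + e^(−2.051) + e^(−3.015) + e^(−3.183) + e^(−3.843) = 0.7212 + 0.1286 + 0.04905 + 0.04146 + 0.02143 = 0.9617.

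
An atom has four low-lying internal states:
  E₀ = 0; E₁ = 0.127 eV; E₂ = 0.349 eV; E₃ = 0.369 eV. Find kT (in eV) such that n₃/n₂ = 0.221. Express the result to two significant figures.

n₃/n₂ = exp[−(E₃−E₂)/kT] = 0.221.
⇒ (E₃−E₂)/kT = ln(1/0.221) = ln(4.525) = 1.510.
kT = 0.020 eV / 1.510 = 0.013 eV.

0.013 eV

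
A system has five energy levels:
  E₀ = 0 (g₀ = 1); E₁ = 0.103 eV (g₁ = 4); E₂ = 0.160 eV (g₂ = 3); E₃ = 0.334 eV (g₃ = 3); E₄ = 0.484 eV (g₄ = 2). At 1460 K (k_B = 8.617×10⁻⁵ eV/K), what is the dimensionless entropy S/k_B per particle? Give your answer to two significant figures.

2.2

k_BT = 8.617×10⁻⁵ × 1460 K = 0.1258 eV.
Eᵢ/kT = 0, 0.8188, 1.272, 2.655, 3.847.
Z = Σ gᵢe^(−Eᵢ/kT) = 1·e^(−0) + 4·e^(−0.8188) + 3·e^(−1.272) + 3·e^(−2.655) + 2·e^(−3.847) = 1.000 + 1.764 + 0.8408 + 0.2109 + 0.04269 = 3.858.
⟨E⟩ = Σ EᵢPᵢ = 0.1056 eV.
S/k_B = ln Z + ⟨E⟩/kT = ln(3.858) + 0.1056/0.1258 = 1.350 + 0.8394 = 2.2.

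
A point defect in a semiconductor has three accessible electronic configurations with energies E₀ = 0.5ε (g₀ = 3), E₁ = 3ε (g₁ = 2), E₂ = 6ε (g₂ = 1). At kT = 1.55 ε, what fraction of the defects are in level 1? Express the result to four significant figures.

0.1163

Eᵢ/kT = 0.322581, 1.93548, 3.87097.
Z = Σ gᵢe^(−Eᵢ/kT) = 3·e^(−0.322581) + 2·e^(−1.93548) + 1·e^(−3.87097) = 2.17283 + 0.288710 + 0.0208381 = 2.48238.
P₁ = g₁ e^(−E₁/kT) / Z = 0.288710/2.48238 = 0.1163.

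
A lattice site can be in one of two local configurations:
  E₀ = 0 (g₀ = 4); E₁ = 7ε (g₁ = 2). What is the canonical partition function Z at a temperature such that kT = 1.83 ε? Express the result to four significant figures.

Eᵢ/kT = 0, 3.82514.
Z = Σ gᵢe^(−Eᵢ/kT) = 4·e^(−0) + 2·e^(−3.82514) = 4.00000 + 0.0436308 = 4.04363.

Z = 4.044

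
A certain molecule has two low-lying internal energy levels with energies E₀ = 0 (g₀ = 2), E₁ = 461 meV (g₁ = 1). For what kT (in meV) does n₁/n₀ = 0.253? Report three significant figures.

677 meV

n₁/n₀ = (g₁/g₀) exp[−(E₁−E₀)/kT] = 0.253.
⇒ (E₁−E₀)/kT = ln((1/2)/0.253) = ln(1.9763) = 0.68123.
kT = 461 meV / 0.68123 = 677 meV.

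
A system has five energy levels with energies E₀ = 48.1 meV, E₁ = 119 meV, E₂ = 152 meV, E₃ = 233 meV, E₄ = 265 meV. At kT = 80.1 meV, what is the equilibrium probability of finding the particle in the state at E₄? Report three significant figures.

0.0360

Eᵢ/kT = 0.60050, 1.4856, 1.8976, 2.9089, 3.3084.
Z = Σ e^(−Eᵢ/kT) = e^(−0.60050) + e^(−1.4856) + e^(−1.8976) + e^(−2.9089) + e^(−3.3084) = 0.54854 + 0.22637 + 0.14993 + 0.054536 + 0.036575 = 1.0160.
P₄ = e^(−E₄/kT) / Z = 0.036575/1.0160 = 0.0360.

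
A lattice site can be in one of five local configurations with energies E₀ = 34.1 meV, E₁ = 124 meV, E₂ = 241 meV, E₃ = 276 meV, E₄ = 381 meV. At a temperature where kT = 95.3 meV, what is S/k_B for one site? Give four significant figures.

Eᵢ/kT = 0.357817, 1.30115, 2.52886, 2.89612, 3.99790.
Z = Σ e^(−Eᵢ/kT) = e^(−0.357817) + e^(−1.30115) + e^(−2.52886) + e^(−2.89612) + e^(−3.99790) = 0.699201 + 0.272219 + 0.0797499 + 0.0552371 + 0.0183541 = 1.12476.
⟨E⟩ = Σ EᵢPᵢ = 88.0686 meV.
S/k_B = ln Z + ⟨E⟩/kT = ln(1.12476) + 88.0686/95.3 = 0.117570 + 0.924120 = 1.042.

1.042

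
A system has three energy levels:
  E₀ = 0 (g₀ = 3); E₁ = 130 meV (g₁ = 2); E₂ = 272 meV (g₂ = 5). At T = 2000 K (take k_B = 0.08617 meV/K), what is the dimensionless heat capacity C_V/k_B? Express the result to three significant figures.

0.403

k_BT = 0.08617 × 2000 K = 172.34 meV.
Eᵢ/kT = 0, 0.75432, 1.5783.
Z = Σ gᵢe^(−Eᵢ/kT) = 3·e^(−0) + 2·e^(−0.75432) + 5·e^(−1.5783) = 3.0000 + 0.94066 + 1.0316 = 4.9723.
⟨E⟩ = 81.025 meV, ⟨E²⟩ = 18547 meV².
C_V/k_B = (⟨E²⟩ − ⟨E⟩²)/(kT)² = (18547 − 6565.1)/29701 = 0.403.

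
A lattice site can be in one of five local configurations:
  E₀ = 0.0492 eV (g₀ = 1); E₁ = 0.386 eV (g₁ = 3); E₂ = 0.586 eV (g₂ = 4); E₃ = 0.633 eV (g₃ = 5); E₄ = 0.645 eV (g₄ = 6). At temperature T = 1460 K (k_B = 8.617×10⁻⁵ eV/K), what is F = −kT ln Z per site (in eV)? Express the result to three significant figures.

k_BT = 8.617×10⁻⁵ × 1460 K = 0.12581 eV.
Eᵢ/kT = 0.39107, 3.0681, 4.6578, 5.0314, 5.1268.
Z = Σ gᵢe^(−Eᵢ/kT) = 1·e^(−0.39107) + 3·e^(−3.0681) + 4·e^(−4.6578) + 5·e^(−5.0314) + 6·e^(−5.1268) = 0.67633 + 0.13953 + 0.037949 + 0.032648 + 0.035613 = 0.92207.
F = −kT ln Z = −0.12581 × ln(0.92207) = −0.12581 × -0.081134 = 0.0102 eV.

0.0102 eV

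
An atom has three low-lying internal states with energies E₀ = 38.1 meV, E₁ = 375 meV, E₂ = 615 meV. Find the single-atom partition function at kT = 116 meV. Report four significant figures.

Z = 0.7645

Eᵢ/kT = 0.328448, 3.23276, 5.30172.
Z = Σ e^(−Eᵢ/kT) = e^(−0.328448) + e^(−3.23276) + e^(−5.30172) = 0.720040 + 0.0394485 + 0.00498302 = 0.764472.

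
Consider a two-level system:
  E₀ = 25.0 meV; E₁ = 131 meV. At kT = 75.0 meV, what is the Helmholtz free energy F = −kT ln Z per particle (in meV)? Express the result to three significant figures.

8.67 meV

Eᵢ/kT = 0.33333, 1.7467.
Z = Σ e^(−Eᵢ/kT) = e^(−0.33333) + e^(−1.7467) = 0.71653 + 0.17435 = 0.89088.
F = −kT ln Z = −75.0 × ln(0.89088) = −75.0 × -0.11555 = 8.67 meV.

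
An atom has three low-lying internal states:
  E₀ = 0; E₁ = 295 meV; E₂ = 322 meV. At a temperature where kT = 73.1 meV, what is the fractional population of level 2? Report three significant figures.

Eᵢ/kT = 0, 4.0356, 4.4049.
Z = Σ e^(−Eᵢ/kT) = e^(−0) + e^(−4.0356) + e^(−4.4049) = 1.0000 + 0.017675 + 0.012217 = 1.0299.
P₂ = e^(−E₂/kT) / Z = 0.012217/1.0299 = 0.0119.

0.0119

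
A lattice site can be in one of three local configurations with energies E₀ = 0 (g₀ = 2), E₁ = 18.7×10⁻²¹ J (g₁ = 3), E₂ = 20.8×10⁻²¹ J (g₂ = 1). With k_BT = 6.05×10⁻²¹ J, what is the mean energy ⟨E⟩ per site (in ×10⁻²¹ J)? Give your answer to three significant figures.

1.48 ×10⁻²¹ J

Eᵢ/kT = 0, 3.0909, 3.4380.
Z = Σ gᵢe^(−Eᵢ/kT) = 2·e^(−0) + 3·e^(−3.0909) + 1·e^(−3.4380) = 2.0000 + 0.13638 + 0.032129 = 2.1685.
⟨E⟩ = Σ Eᵢ gᵢe^(−Eᵢ/kT) / Z = (0·2.0000 + 18.7·0.13638 + 20.8·0.032129) / 2.1685 = 1.48 ×10⁻²¹ J.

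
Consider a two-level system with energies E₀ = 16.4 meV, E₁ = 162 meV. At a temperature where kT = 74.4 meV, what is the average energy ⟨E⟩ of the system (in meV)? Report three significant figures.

Eᵢ/kT = 0.22043, 2.1774.
Z = Σ e^(−Eᵢ/kT) = e^(−0.22043) + e^(−2.1774) = 0.80217 + 0.11334 = 0.91551.
⟨E⟩ = Σ Eᵢ e^(−Eᵢ/kT) / Z = (16.4·0.80217 + 162·0.11334) / 0.91551 = 34.4 meV.

34.4 meV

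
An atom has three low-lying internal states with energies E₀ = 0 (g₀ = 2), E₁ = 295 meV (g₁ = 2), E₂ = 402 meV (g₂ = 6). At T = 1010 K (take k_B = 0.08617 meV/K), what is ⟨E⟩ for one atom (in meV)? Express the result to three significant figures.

k_BT = 0.08617 × 1010 K = 87.032 meV.
Eᵢ/kT = 0, 3.3896, 4.6190.
Z = Σ gᵢe^(−Eᵢ/kT) = 2·e^(−0) + 2·e^(−3.3896) + 6·e^(−4.6190) = 2.0000 + 0.067444 + 0.059176 = 2.1266.
⟨E⟩ = Σ Eᵢ gᵢe^(−Eᵢ/kT) / Z = (0·2.0000 + 295·0.067444 + 402·0.059176) / 2.1266 = 20.5 meV.

20.5 meV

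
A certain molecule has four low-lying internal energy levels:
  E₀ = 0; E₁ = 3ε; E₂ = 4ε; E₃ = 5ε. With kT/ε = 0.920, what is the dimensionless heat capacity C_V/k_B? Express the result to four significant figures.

Eᵢ/kT = 0, 3.26087, 4.34783, 5.43478.
Z = Σ e^(−Eᵢ/kT) = e^(−0) + e^(−3.26087) + e^(−4.34783) + e^(−5.43478) = 1.00000 + 0.0383550 + 0.0129349 + 0.00436219 = 1.05565.
⟨E⟩ = 0.178672 ε, ⟨E²⟩ = 0.626352 ε².
C_V/k_B = (⟨E²⟩ − ⟨E⟩²)/(kT)² = (0.626352 − 0.0319237)/0.846400 = 0.7023.

0.7023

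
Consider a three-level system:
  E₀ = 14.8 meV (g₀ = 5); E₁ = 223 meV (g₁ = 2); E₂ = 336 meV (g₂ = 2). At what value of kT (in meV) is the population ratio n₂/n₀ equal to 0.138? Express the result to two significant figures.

300 meV

n₂/n₀ = (g₂/g₀) exp[−(E₂−E₀)/kT] = 0.138.
⇒ (E₂−E₀)/kT = ln((2/5)/0.138) = ln(2.899) = 1.064.
kT = 321.2 meV / 1.064 = 300 meV.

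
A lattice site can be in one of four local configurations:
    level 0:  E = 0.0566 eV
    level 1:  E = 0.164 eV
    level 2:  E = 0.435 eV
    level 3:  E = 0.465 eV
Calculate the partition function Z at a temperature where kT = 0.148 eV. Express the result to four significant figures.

Eᵢ/kT = 0.382432, 1.10811, 2.93919, 3.14189.
Z = Σ e^(−Eᵢ/kT) = e^(−0.382432) + e^(−1.10811) + e^(−2.93919) + e^(−3.14189) = 0.682200 + 0.330182 + 0.0529086 + 0.0432011 = 1.10849.

Z = 1.108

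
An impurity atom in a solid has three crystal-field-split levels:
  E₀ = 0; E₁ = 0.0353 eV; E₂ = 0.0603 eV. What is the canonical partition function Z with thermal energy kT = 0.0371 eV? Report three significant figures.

Z = 1.58

Eᵢ/kT = 0, 0.95148, 1.6253.
Z = Σ e^(−Eᵢ/kT) = e^(−0) + e^(−0.95148) + e^(−1.6253) = 1.0000 + 0.38617 + 0.19685 = 1.5830.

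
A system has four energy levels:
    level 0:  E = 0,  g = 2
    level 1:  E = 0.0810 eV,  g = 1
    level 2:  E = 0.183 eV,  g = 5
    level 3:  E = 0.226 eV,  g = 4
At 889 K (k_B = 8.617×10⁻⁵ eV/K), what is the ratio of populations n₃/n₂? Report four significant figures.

0.4564

k_BT = 8.617×10⁻⁵ × 889 K = 0.0766051 eV.
n₃/n₂ = (g₃/g₂) exp[−(E₃−E₂)/kT] = (4/5) × exp(−(0.043 eV)/(0.0766051 eV)) = (4/5) × exp(-0.561320) = 0.4564.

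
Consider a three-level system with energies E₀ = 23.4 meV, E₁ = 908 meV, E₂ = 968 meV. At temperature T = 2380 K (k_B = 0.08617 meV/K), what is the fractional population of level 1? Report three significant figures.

0.0131

k_BT = 0.08617 × 2380 K = 205.08 meV.
Eᵢ/kT = 0.11410, 4.4275, 4.7201.
Z = Σ e^(−Eᵢ/kT) = e^(−0.11410) + e^(−4.4275) + e^(−4.7201) = 0.89217 + 0.011944 + 0.0089143 = 0.91303.
P₁ = e^(−E₁/kT) / Z = 0.011944/0.91303 = 0.0131.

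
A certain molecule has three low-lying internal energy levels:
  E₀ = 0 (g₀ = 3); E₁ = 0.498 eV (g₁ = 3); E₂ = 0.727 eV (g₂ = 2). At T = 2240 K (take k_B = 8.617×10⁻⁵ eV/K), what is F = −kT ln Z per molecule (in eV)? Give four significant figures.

k_BT = 8.617×10⁻⁵ × 2240 K = 0.193021 eV.
Eᵢ/kT = 0, 2.58003, 3.76643.
Z = Σ gᵢe^(−Eᵢ/kT) = 3·e^(−0) + 3·e^(−2.58003) + 2·e^(−3.76643) = 3.00000 + 0.227315 + 0.0462690 = 3.27358.
F = −kT ln Z = −0.193021 × ln(3.27358) = −0.193021 × 1.18588 = -0.2289 eV.

-0.2289 eV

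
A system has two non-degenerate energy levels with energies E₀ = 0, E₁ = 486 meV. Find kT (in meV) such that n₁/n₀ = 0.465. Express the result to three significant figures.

n₁/n₀ = exp[−(E₁−E₀)/kT] = 0.465.
⇒ (E₁−E₀)/kT = ln(1/0.465) = ln(2.1505) = 0.76570.
kT = 486 meV / 0.76570 = 635 meV.

635 meV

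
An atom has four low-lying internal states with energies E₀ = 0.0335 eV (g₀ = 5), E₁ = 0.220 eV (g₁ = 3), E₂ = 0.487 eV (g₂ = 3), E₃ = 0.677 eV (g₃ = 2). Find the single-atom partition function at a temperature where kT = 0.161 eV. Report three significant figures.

Eᵢ/kT = 0.20807, 1.3665, 3.0248, 4.2050.
Z = Σ gᵢe^(−Eᵢ/kT) = 5·e^(−0.20807) + 3·e^(−1.3665) + 3·e^(−3.0248) + 2·e^(−4.2050) = 4.0608 + 0.76499 + 0.14570 + 0.029842 = 5.0013.

Z = 5.00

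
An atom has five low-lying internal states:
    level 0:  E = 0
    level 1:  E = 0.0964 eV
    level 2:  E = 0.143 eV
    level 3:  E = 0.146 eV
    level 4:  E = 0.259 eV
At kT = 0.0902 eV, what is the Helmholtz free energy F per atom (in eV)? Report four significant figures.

Eᵢ/kT = 0, 1.06874, 1.58537, 1.61863, 2.87140.
Z = Σ e^(−Eᵢ/kT) = e^(−0) + e^(−1.06874) + e^(−1.58537) + e^(−1.61863) + e^(−2.87140) = 1.00000 + 0.343441 + 0.204872 + 0.198170 + 0.0566196 = 1.80310.
F = −kT ln Z = −0.0902 × ln(1.80310) = −0.0902 × 0.589507 = -0.05317 eV.

-0.05317 eV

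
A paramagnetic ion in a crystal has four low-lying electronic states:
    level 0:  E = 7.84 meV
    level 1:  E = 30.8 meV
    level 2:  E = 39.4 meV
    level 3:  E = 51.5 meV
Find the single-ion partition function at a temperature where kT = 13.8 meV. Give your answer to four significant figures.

Z = 0.7554

Eᵢ/kT = 0.568116, 2.23188, 2.85507, 3.73188.
Z = Σ e^(−Eᵢ/kT) = e^(−0.568116) + e^(−2.23188) + e^(−2.85507) + e^(−3.73188) = 0.566592 + 0.107326 + 0.0575518 + 0.0239478 = 0.755418.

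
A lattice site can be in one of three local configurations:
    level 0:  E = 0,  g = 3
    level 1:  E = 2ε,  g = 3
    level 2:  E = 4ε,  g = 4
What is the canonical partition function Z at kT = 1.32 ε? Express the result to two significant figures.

Z = 3.9

Eᵢ/kT = 0, 1.515, 3.030.
Z = Σ gᵢe^(−Eᵢ/kT) = 3·e^(−0) + 3·e^(−1.515) + 4·e^(−3.030) = 3.000 + 0.6594 + 0.1933 = 3.853.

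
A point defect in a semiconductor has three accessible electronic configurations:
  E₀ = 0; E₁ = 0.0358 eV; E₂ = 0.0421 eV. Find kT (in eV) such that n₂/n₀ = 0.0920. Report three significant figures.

n₂/n₀ = exp[−(E₂−E₀)/kT] = 0.0920.
⇒ (E₂−E₀)/kT = ln(1/0.0920) = ln(10.870) = 2.3860.
kT = 0.0421 eV / 2.3860 = 0.0176 eV.

0.0176 eV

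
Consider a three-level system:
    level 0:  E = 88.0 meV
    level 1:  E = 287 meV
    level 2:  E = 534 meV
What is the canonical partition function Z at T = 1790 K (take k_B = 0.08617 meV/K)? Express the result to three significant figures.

Z = 0.752

k_BT = 0.08617 × 1790 K = 154.24 meV.
Eᵢ/kT = 0.57054, 1.8607, 3.4621.
Z = Σ e^(−Eᵢ/kT) = e^(−0.57054) + e^(−1.8607) + e^(−3.4621) = 0.56522 + 0.15556 + 0.031364 = 0.75214.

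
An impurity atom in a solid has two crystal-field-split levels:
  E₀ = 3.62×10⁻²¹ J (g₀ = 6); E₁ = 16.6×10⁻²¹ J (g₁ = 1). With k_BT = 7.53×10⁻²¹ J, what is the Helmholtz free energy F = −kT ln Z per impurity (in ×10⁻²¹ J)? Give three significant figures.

Eᵢ/kT = 0.48074, 2.2045.
Z = Σ gᵢe^(−Eᵢ/kT) = 6·e^(−0.48074) + 1·e^(−2.2045) = 3.7100 + 0.11031 = 3.8203.
F = −kT ln Z = −7.53 × ln(3.8203) = −7.53 × 1.3403 = -10.1 ×10⁻²¹ J.

-10.1 ×10⁻²¹ J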